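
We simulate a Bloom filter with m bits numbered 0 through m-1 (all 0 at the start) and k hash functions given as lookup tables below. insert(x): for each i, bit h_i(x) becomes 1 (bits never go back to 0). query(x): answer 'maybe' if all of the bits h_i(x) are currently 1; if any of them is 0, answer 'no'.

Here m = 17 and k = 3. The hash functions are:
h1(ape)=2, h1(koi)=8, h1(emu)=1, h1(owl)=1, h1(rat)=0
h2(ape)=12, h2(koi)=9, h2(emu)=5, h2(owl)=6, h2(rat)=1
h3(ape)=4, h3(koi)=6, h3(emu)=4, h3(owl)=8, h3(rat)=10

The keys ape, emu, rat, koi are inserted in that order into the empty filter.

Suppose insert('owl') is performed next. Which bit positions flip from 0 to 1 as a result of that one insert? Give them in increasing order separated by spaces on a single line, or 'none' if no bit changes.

Start: bits=00000000000000000
After insert 'ape': sets bits 2 4 12 -> bits=00101000000010000
After insert 'emu': sets bits 1 4 5 -> bits=01101100000010000
After insert 'rat': sets bits 0 1 10 -> bits=11101100001010000
After insert 'koi': sets bits 6 8 9 -> bits=11101110111010000
insert 'owl' would touch bits 1 6 8; currently bit1=1, bit6=1, bit8=1
Bits that are 0 among those (would change 0->1): none

Answer: none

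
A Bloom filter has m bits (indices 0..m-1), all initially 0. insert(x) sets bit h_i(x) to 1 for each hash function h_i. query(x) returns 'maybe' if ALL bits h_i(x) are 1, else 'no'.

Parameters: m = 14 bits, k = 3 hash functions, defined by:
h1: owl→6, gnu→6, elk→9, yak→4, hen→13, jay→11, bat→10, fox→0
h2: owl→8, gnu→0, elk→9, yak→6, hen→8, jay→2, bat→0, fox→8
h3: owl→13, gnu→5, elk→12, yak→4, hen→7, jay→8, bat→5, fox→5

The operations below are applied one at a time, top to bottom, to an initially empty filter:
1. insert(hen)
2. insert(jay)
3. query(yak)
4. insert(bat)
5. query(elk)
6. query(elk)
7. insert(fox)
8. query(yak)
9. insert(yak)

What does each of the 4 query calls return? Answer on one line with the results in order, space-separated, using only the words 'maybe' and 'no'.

Answer: no no no no

Derivation:
Start: bits=00000000000000
Op 1: insert hen -> sets bits 7 8 13 -> bits=00000001100001
Op 2: insert jay -> sets bits 2 8 11 -> bits=00100001100101
Op 3: query yak -> checks bit4=0, bit6=0 (has a 0) -> no
Op 4: insert bat -> sets bits 0 5 10 -> bits=10100101101101
Op 5: query elk -> checks bit9=0, bit12=0 (has a 0) -> no
Op 6: query elk -> checks bit9=0, bit12=0 (has a 0) -> no
Op 7: insert fox -> sets bits 0 5 8 -> bits=10100101101101
Op 8: query yak -> checks bit4=0, bit6=0 (has a 0) -> no
Op 9: insert yak -> sets bits 4 6 -> bits=10101111101101
Query results in order: no no no no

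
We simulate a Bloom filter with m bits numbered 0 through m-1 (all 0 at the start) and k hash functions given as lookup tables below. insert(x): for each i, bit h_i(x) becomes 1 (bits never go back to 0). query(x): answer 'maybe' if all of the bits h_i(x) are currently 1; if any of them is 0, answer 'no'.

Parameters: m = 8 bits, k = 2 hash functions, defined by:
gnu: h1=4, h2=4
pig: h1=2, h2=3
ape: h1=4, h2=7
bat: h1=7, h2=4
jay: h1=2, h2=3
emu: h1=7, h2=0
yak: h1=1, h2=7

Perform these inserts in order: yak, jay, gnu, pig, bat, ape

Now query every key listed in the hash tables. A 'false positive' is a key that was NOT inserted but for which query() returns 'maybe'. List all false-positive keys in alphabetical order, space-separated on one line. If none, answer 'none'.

Start: bits=00000000
After insert 'yak': sets bits 1 7 -> bits=01000001
After insert 'jay': sets bits 2 3 -> bits=01110001
After insert 'gnu': sets bits 4 -> bits=01111001
After insert 'pig': sets bits 2 3 -> bits=01111001
After insert 'bat': sets bits 4 7 -> bits=01111001
After insert 'ape': sets bits 4 7 -> bits=01111001
Not inserted: emu — query each against bits=01111001:
query emu: checks bit0=0, bit7=1 (has a 0) -> no => not a false positive
False positives (alphabetical): none

Answer: none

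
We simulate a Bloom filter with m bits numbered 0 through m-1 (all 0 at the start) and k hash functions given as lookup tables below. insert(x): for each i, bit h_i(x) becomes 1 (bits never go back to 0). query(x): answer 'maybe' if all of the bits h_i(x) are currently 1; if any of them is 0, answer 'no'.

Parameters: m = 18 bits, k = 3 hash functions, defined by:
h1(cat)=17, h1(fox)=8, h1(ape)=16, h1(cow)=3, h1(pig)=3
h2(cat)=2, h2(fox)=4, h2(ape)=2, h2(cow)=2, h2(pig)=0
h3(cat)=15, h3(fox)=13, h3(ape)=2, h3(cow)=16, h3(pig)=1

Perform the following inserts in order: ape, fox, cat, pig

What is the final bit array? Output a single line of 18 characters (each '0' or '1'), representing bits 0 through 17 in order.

Start: bits=000000000000000000
After insert 'ape': sets bits 2 16 -> bits=001000000000000010
After insert 'fox': sets bits 4 8 13 -> bits=001010001000010010
After insert 'cat': sets bits 2 15 17 -> bits=001010001000010111
After insert 'pig': sets bits 0 1 3 -> bits=111110001000010111

Answer: 111110001000010111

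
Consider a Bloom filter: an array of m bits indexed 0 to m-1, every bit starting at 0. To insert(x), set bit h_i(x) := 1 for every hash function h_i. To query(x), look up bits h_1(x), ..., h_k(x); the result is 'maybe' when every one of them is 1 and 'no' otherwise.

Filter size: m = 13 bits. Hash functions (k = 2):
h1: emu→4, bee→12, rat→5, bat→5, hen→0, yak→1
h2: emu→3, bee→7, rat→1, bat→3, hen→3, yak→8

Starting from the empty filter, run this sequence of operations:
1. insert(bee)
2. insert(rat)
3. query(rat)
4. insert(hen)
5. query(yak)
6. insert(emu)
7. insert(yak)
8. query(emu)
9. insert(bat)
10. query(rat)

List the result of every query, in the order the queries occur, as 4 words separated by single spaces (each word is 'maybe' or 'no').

Answer: maybe no maybe maybe

Derivation:
Start: bits=0000000000000
Op 1: insert bee -> sets bits 7 12 -> bits=0000000100001
Op 2: insert rat -> sets bits 1 5 -> bits=0100010100001
Op 3: query rat -> checks bit1=1, bit5=1 (all 1) -> maybe
Op 4: insert hen -> sets bits 0 3 -> bits=1101010100001
Op 5: query yak -> checks bit1=1, bit8=0 (has a 0) -> no
Op 6: insert emu -> sets bits 3 4 -> bits=1101110100001
Op 7: insert yak -> sets bits 1 8 -> bits=1101110110001
Op 8: query emu -> checks bit3=1, bit4=1 (all 1) -> maybe
Op 9: insert bat -> sets bits 3 5 -> bits=1101110110001
Op 10: query rat -> checks bit1=1, bit5=1 (all 1) -> maybe
Query results in order: maybe no maybe maybe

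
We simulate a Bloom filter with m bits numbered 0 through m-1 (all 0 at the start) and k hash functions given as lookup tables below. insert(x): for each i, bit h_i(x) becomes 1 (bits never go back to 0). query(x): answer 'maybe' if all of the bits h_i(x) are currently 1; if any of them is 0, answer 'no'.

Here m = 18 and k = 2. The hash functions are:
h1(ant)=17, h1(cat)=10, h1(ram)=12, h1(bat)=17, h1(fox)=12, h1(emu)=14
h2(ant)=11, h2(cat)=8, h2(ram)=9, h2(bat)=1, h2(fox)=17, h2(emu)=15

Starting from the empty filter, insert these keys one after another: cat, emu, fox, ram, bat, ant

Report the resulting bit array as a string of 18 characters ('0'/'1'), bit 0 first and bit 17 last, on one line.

Answer: 010000001111101101

Derivation:
Start: bits=000000000000000000
After insert 'cat': sets bits 8 10 -> bits=000000001010000000
After insert 'emu': sets bits 14 15 -> bits=000000001010001100
After insert 'fox': sets bits 12 17 -> bits=000000001010101101
After insert 'ram': sets bits 9 12 -> bits=000000001110101101
After insert 'bat': sets bits 1 17 -> bits=010000001110101101
After insert 'ant': sets bits 11 17 -> bits=010000001111101101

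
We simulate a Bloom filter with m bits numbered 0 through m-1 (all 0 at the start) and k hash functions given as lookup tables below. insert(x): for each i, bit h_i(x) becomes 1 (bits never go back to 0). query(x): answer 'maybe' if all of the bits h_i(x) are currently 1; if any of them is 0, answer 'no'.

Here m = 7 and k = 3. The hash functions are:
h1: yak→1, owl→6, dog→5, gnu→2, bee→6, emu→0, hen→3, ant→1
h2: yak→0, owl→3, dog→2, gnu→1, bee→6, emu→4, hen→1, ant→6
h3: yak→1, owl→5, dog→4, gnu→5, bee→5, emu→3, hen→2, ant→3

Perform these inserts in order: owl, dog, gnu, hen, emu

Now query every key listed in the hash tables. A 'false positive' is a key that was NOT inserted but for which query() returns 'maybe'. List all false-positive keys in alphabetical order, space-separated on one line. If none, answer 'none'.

Answer: ant bee yak

Derivation:
Start: bits=0000000
After insert 'owl': sets bits 3 5 6 -> bits=0001011
After insert 'dog': sets bits 2 4 5 -> bits=0011111
After insert 'gnu': sets bits 1 2 5 -> bits=0111111
After insert 'hen': sets bits 1 2 3 -> bits=0111111
After insert 'emu': sets bits 0 3 4 -> bits=1111111
Not inserted: ant bee yak — query each against bits=1111111:
query ant: checks bit1=1, bit3=1, bit6=1 (all 1) -> maybe => FALSE POSITIVE
query bee: checks bit5=1, bit6=1 (all 1) -> maybe => FALSE POSITIVE
query yak: checks bit0=1, bit1=1 (all 1) -> maybe => FALSE POSITIVE
False positives (alphabetical): ant bee yak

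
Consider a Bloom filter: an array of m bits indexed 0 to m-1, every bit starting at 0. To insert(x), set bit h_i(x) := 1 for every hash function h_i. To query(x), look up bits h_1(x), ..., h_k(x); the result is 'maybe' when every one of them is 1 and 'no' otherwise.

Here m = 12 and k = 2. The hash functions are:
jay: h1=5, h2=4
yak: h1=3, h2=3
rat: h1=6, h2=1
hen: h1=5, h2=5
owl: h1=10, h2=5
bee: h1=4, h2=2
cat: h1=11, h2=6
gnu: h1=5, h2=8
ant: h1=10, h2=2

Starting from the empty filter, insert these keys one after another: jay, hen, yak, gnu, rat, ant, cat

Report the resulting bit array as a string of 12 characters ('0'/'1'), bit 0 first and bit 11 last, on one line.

Answer: 011111101011

Derivation:
Start: bits=000000000000
After insert 'jay': sets bits 4 5 -> bits=000011000000
After insert 'hen': sets bits 5 -> bits=000011000000
After insert 'yak': sets bits 3 -> bits=000111000000
After insert 'gnu': sets bits 5 8 -> bits=000111001000
After insert 'rat': sets bits 1 6 -> bits=010111101000
After insert 'ant': sets bits 2 10 -> bits=011111101010
After insert 'cat': sets bits 6 11 -> bits=011111101011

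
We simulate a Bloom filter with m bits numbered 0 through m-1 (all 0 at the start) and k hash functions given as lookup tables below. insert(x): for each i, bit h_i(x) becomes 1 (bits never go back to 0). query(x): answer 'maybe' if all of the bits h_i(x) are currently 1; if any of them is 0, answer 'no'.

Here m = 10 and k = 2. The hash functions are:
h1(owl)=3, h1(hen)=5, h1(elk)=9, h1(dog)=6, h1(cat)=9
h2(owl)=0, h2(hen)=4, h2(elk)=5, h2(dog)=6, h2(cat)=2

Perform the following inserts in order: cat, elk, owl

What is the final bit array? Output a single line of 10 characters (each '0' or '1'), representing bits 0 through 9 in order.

Start: bits=0000000000
After insert 'cat': sets bits 2 9 -> bits=0010000001
After insert 'elk': sets bits 5 9 -> bits=0010010001
After insert 'owl': sets bits 0 3 -> bits=1011010001

Answer: 1011010001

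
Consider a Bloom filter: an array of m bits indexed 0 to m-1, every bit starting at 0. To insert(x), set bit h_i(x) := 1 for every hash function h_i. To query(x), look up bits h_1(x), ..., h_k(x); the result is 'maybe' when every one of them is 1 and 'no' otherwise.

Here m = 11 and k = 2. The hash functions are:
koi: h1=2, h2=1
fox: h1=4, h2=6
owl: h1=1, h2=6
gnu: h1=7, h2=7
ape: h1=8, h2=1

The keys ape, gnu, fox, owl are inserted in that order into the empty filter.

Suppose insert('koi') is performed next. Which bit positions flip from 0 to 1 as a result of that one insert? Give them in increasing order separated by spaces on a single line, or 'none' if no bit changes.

Start: bits=00000000000
After insert 'ape': sets bits 1 8 -> bits=01000000100
After insert 'gnu': sets bits 7 -> bits=01000001100
After insert 'fox': sets bits 4 6 -> bits=01001011100
After insert 'owl': sets bits 1 6 -> bits=01001011100
insert 'koi' would touch bits 1 2; currently bit1=1, bit2=0
Bits that are 0 among those (would change 0->1): 2

Answer: 2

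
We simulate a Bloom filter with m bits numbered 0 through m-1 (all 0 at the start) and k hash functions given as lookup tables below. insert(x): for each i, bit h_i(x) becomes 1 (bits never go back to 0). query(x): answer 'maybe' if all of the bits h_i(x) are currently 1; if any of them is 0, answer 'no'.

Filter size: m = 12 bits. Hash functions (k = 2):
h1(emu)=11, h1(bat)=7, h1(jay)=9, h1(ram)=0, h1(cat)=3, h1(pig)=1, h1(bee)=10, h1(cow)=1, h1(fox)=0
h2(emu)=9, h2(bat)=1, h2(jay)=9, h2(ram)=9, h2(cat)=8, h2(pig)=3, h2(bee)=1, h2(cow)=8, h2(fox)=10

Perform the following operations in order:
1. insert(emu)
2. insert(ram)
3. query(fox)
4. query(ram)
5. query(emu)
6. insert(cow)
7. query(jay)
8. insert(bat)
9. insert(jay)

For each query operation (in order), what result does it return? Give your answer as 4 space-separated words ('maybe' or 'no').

Answer: no maybe maybe maybe

Derivation:
Start: bits=000000000000
Op 1: insert emu -> sets bits 9 11 -> bits=000000000101
Op 2: insert ram -> sets bits 0 9 -> bits=100000000101
Op 3: query fox -> checks bit0=1, bit10=0 (has a 0) -> no
Op 4: query ram -> checks bit0=1, bit9=1 (all 1) -> maybe
Op 5: query emu -> checks bit9=1, bit11=1 (all 1) -> maybe
Op 6: insert cow -> sets bits 1 8 -> bits=110000001101
Op 7: query jay -> checks bit9=1 (all 1) -> maybe
Op 8: insert bat -> sets bits 1 7 -> bits=110000011101
Op 9: insert jay -> sets bits 9 -> bits=110000011101
Query results in order: no maybe maybe maybe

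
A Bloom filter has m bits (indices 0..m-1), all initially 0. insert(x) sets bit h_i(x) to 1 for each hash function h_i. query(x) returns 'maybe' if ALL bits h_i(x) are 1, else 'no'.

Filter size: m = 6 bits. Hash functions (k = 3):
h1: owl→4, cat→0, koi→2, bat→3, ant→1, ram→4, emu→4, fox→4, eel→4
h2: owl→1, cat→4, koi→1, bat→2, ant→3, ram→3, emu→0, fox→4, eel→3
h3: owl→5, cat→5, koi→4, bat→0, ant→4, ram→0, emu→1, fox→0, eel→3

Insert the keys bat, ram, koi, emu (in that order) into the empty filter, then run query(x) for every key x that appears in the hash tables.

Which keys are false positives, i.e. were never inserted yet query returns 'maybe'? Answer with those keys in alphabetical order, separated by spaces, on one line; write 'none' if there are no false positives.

Answer: ant eel fox

Derivation:
Start: bits=000000
After insert 'bat': sets bits 0 2 3 -> bits=101100
After insert 'ram': sets bits 0 3 4 -> bits=101110
After insert 'koi': sets bits 1 2 4 -> bits=111110
After insert 'emu': sets bits 0 1 4 -> bits=111110
Not inserted: ant cat eel fox owl — query each against bits=111110:
query ant: checks bit1=1, bit3=1, bit4=1 (all 1) -> maybe => FALSE POSITIVE
query cat: checks bit0=1, bit4=1, bit5=0 (has a 0) -> no => not a false positive
query eel: checks bit3=1, bit4=1 (all 1) -> maybe => FALSE POSITIVE
query fox: checks bit0=1, bit4=1 (all 1) -> maybe => FALSE POSITIVE
query owl: checks bit1=1, bit4=1, bit5=0 (has a 0) -> no => not a false positive
False positives (alphabetical): ant eel fox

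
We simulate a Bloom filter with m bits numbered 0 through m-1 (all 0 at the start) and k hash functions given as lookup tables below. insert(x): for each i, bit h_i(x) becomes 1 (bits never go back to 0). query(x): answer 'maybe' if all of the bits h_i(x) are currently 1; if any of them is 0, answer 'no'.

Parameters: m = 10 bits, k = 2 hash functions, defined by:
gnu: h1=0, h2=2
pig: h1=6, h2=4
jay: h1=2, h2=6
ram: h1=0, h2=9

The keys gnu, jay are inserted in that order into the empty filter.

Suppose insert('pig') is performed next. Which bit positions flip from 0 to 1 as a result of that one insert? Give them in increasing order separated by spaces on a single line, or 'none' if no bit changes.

Start: bits=0000000000
After insert 'gnu': sets bits 0 2 -> bits=1010000000
After insert 'jay': sets bits 2 6 -> bits=1010001000
insert 'pig' would touch bits 4 6; currently bit4=0, bit6=1
Bits that are 0 among those (would change 0->1): 4

Answer: 4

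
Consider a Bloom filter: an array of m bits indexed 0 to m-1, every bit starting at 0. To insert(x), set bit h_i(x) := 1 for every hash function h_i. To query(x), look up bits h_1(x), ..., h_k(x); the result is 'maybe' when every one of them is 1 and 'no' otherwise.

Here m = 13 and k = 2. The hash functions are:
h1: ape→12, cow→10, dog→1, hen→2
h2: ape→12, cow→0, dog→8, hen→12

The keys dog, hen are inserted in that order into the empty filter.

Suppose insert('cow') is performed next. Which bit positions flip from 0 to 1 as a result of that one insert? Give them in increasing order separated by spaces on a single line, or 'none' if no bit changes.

Start: bits=0000000000000
After insert 'dog': sets bits 1 8 -> bits=0100000010000
After insert 'hen': sets bits 2 12 -> bits=0110000010001
insert 'cow' would touch bits 0 10; currently bit0=0, bit10=0
Bits that are 0 among those (would change 0->1): 0 10

Answer: 0 10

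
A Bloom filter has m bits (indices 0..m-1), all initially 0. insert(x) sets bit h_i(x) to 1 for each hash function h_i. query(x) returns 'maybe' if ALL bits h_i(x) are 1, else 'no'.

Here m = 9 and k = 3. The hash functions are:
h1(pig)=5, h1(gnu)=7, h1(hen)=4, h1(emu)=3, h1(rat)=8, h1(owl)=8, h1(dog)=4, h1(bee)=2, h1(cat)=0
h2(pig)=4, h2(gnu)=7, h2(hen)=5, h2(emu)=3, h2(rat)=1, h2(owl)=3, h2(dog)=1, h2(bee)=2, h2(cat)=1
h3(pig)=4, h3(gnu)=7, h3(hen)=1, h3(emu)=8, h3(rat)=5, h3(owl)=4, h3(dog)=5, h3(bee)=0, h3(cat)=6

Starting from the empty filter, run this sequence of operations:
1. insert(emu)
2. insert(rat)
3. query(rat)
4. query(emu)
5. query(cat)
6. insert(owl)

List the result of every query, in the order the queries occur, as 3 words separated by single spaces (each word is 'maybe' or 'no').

Start: bits=000000000
Op 1: insert emu -> sets bits 3 8 -> bits=000100001
Op 2: insert rat -> sets bits 1 5 8 -> bits=010101001
Op 3: query rat -> checks bit1=1, bit5=1, bit8=1 (all 1) -> maybe
Op 4: query emu -> checks bit3=1, bit8=1 (all 1) -> maybe
Op 5: query cat -> checks bit0=0, bit1=1, bit6=0 (has a 0) -> no
Op 6: insert owl -> sets bits 3 4 8 -> bits=010111001
Query results in order: maybe maybe no

Answer: maybe maybe no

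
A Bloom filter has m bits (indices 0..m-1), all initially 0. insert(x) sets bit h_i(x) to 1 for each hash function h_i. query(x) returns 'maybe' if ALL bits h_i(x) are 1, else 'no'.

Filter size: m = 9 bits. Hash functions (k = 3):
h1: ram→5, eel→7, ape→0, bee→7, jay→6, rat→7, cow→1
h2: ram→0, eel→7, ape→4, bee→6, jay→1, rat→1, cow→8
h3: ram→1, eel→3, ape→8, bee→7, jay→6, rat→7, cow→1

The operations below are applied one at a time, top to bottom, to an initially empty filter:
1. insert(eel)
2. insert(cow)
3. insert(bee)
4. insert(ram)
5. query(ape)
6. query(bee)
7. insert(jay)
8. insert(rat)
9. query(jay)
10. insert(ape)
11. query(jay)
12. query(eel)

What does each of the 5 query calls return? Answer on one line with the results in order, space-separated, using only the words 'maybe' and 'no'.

Answer: no maybe maybe maybe maybe

Derivation:
Start: bits=000000000
Op 1: insert eel -> sets bits 3 7 -> bits=000100010
Op 2: insert cow -> sets bits 1 8 -> bits=010100011
Op 3: insert bee -> sets bits 6 7 -> bits=010100111
Op 4: insert ram -> sets bits 0 1 5 -> bits=110101111
Op 5: query ape -> checks bit0=1, bit4=0, bit8=1 (has a 0) -> no
Op 6: query bee -> checks bit6=1, bit7=1 (all 1) -> maybe
Op 7: insert jay -> sets bits 1 6 -> bits=110101111
Op 8: insert rat -> sets bits 1 7 -> bits=110101111
Op 9: query jay -> checks bit1=1, bit6=1 (all 1) -> maybe
Op 10: insert ape -> sets bits 0 4 8 -> bits=110111111
Op 11: query jay -> checks bit1=1, bit6=1 (all 1) -> maybe
Op 12: query eel -> checks bit3=1, bit7=1 (all 1) -> maybe
Query results in order: no maybe maybe maybe maybe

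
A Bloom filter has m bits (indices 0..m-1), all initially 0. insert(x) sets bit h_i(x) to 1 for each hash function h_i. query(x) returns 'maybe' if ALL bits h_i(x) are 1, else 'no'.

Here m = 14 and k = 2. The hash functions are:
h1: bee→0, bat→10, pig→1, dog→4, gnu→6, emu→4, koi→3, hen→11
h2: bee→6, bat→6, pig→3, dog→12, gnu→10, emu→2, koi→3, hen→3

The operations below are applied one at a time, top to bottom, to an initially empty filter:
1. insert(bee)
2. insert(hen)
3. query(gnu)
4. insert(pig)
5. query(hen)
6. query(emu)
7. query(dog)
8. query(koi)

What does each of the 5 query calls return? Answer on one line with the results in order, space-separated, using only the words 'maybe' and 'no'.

Answer: no maybe no no maybe

Derivation:
Start: bits=00000000000000
Op 1: insert bee -> sets bits 0 6 -> bits=10000010000000
Op 2: insert hen -> sets bits 3 11 -> bits=10010010000100
Op 3: query gnu -> checks bit6=1, bit10=0 (has a 0) -> no
Op 4: insert pig -> sets bits 1 3 -> bits=11010010000100
Op 5: query hen -> checks bit3=1, bit11=1 (all 1) -> maybe
Op 6: query emu -> checks bit2=0, bit4=0 (has a 0) -> no
Op 7: query dog -> checks bit4=0, bit12=0 (has a 0) -> no
Op 8: query koi -> checks bit3=1 (all 1) -> maybe
Query results in order: no maybe no no maybe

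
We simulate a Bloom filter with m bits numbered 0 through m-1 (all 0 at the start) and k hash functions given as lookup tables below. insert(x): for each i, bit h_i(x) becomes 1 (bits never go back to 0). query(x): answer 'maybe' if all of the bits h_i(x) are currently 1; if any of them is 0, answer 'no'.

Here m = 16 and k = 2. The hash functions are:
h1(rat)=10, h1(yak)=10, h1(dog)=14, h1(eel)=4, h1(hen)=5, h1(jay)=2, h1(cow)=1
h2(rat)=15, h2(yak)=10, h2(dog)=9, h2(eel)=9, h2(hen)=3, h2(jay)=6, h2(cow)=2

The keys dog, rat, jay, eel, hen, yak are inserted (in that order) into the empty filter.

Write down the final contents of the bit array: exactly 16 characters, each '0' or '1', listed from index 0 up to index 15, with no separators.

Start: bits=0000000000000000
After insert 'dog': sets bits 9 14 -> bits=0000000001000010
After insert 'rat': sets bits 10 15 -> bits=0000000001100011
After insert 'jay': sets bits 2 6 -> bits=0010001001100011
After insert 'eel': sets bits 4 9 -> bits=0010101001100011
After insert 'hen': sets bits 3 5 -> bits=0011111001100011
After insert 'yak': sets bits 10 -> bits=0011111001100011

Answer: 0011111001100011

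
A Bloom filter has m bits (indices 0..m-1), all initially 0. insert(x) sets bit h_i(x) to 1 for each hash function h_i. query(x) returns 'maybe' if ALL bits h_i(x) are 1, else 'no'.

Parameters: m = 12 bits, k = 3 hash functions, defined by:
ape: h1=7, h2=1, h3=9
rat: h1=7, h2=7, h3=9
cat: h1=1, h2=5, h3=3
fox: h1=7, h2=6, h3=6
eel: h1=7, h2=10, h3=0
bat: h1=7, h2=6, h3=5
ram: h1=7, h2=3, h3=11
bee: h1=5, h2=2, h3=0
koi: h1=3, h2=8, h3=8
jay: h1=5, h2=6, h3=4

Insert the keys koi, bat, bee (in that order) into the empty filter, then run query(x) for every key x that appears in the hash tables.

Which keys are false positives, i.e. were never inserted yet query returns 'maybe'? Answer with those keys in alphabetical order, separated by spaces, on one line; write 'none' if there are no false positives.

Answer: fox

Derivation:
Start: bits=000000000000
After insert 'koi': sets bits 3 8 -> bits=000100001000
After insert 'bat': sets bits 5 6 7 -> bits=000101111000
After insert 'bee': sets bits 0 2 5 -> bits=101101111000
Not inserted: ape cat eel fox jay ram rat — query each against bits=101101111000:
query ape: checks bit1=0, bit7=1, bit9=0 (has a 0) -> no => not a false positive
query cat: checks bit1=0, bit3=1, bit5=1 (has a 0) -> no => not a false positive
query eel: checks bit0=1, bit7=1, bit10=0 (has a 0) -> no => not a false positive
query fox: checks bit6=1, bit7=1 (all 1) -> maybe => FALSE POSITIVE
query jay: checks bit4=0, bit5=1, bit6=1 (has a 0) -> no => not a false positive
query ram: checks bit3=1, bit7=1, bit11=0 (has a 0) -> no => not a false positive
query rat: checks bit7=1, bit9=0 (has a 0) -> no => not a false positive
False positives (alphabetical): fox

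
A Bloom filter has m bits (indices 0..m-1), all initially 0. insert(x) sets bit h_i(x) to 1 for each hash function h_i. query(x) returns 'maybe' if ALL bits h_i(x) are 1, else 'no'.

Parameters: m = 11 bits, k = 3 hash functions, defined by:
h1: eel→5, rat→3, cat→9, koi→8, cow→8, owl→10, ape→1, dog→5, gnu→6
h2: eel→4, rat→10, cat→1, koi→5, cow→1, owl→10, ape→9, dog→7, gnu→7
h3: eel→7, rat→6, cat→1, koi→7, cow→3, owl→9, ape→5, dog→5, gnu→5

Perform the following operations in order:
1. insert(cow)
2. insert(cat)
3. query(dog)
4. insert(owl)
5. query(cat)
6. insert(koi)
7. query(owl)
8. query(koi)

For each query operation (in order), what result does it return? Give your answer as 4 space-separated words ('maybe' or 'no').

Answer: no maybe maybe maybe

Derivation:
Start: bits=00000000000
Op 1: insert cow -> sets bits 1 3 8 -> bits=01010000100
Op 2: insert cat -> sets bits 1 9 -> bits=01010000110
Op 3: query dog -> checks bit5=0, bit7=0 (has a 0) -> no
Op 4: insert owl -> sets bits 9 10 -> bits=01010000111
Op 5: query cat -> checks bit1=1, bit9=1 (all 1) -> maybe
Op 6: insert koi -> sets bits 5 7 8 -> bits=01010101111
Op 7: query owl -> checks bit9=1, bit10=1 (all 1) -> maybe
Op 8: query koi -> checks bit5=1, bit7=1, bit8=1 (all 1) -> maybe
Query results in order: no maybe maybe maybe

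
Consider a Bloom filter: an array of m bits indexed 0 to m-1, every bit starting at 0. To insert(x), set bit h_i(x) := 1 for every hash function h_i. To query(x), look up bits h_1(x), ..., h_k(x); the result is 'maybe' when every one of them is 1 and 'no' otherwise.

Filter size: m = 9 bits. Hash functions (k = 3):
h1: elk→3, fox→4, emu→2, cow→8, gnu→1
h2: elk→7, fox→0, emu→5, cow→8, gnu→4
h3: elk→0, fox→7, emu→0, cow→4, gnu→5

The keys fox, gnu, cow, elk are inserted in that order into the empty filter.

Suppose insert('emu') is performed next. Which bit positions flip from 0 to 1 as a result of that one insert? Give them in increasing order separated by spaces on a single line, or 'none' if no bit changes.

Start: bits=000000000
After insert 'fox': sets bits 0 4 7 -> bits=100010010
After insert 'gnu': sets bits 1 4 5 -> bits=110011010
After insert 'cow': sets bits 4 8 -> bits=110011011
After insert 'elk': sets bits 0 3 7 -> bits=110111011
insert 'emu' would touch bits 0 2 5; currently bit0=1, bit2=0, bit5=1
Bits that are 0 among those (would change 0->1): 2

Answer: 2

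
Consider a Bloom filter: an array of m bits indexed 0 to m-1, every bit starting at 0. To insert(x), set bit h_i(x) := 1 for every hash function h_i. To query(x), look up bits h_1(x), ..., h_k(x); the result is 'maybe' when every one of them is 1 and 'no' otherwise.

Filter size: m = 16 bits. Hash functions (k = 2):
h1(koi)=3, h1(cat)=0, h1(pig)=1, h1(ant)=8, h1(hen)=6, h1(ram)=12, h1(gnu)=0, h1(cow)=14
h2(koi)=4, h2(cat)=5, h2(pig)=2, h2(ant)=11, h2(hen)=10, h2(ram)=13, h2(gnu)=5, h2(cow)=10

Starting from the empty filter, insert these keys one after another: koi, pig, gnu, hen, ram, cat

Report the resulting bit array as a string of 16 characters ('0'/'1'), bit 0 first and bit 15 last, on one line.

Start: bits=0000000000000000
After insert 'koi': sets bits 3 4 -> bits=0001100000000000
After insert 'pig': sets bits 1 2 -> bits=0111100000000000
After insert 'gnu': sets bits 0 5 -> bits=1111110000000000
After insert 'hen': sets bits 6 10 -> bits=1111111000100000
After insert 'ram': sets bits 12 13 -> bits=1111111000101100
After insert 'cat': sets bits 0 5 -> bits=1111111000101100

Answer: 1111111000101100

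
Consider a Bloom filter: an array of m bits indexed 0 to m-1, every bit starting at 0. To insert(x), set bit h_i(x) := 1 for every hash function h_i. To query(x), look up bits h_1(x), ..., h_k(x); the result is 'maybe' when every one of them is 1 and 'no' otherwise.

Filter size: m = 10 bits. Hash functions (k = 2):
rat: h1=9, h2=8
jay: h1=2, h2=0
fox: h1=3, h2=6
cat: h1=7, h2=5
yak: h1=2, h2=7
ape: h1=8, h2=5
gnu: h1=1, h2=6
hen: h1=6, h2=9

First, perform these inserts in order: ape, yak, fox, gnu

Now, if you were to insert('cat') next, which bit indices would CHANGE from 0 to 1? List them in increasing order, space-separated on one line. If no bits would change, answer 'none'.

Start: bits=0000000000
After insert 'ape': sets bits 5 8 -> bits=0000010010
After insert 'yak': sets bits 2 7 -> bits=0010010110
After insert 'fox': sets bits 3 6 -> bits=0011011110
After insert 'gnu': sets bits 1 6 -> bits=0111011110
insert 'cat' would touch bits 5 7; currently bit5=1, bit7=1
Bits that are 0 among those (would change 0->1): none

Answer: none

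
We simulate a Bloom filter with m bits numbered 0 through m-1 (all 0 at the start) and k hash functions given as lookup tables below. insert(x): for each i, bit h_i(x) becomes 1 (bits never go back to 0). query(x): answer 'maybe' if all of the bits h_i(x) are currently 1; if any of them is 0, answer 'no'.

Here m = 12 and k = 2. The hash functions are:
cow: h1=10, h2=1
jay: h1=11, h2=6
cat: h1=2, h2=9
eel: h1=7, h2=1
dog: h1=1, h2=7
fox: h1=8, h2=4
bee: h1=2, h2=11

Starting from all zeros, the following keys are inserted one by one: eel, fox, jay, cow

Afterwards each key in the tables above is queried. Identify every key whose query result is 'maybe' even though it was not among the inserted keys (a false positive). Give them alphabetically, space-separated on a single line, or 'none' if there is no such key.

Start: bits=000000000000
After insert 'eel': sets bits 1 7 -> bits=010000010000
After insert 'fox': sets bits 4 8 -> bits=010010011000
After insert 'jay': sets bits 6 11 -> bits=010010111001
After insert 'cow': sets bits 1 10 -> bits=010010111011
Not inserted: bee cat dog — query each against bits=010010111011:
query bee: checks bit2=0, bit11=1 (has a 0) -> no => not a false positive
query cat: checks bit2=0, bit9=0 (has a 0) -> no => not a false positive
query dog: checks bit1=1, bit7=1 (all 1) -> maybe => FALSE POSITIVE
False positives (alphabetical): dog

Answer: dog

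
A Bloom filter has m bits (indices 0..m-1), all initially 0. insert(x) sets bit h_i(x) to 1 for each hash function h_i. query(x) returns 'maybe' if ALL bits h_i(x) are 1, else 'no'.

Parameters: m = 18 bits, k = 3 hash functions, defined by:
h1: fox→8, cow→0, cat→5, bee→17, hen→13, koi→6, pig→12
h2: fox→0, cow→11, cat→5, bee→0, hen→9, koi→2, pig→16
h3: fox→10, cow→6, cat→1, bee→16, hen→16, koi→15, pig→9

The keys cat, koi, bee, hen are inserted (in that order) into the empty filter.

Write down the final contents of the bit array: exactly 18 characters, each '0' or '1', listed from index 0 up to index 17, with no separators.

Start: bits=000000000000000000
After insert 'cat': sets bits 1 5 -> bits=010001000000000000
After insert 'koi': sets bits 2 6 15 -> bits=011001100000000100
After insert 'bee': sets bits 0 16 17 -> bits=111001100000000111
After insert 'hen': sets bits 9 13 16 -> bits=111001100100010111

Answer: 111001100100010111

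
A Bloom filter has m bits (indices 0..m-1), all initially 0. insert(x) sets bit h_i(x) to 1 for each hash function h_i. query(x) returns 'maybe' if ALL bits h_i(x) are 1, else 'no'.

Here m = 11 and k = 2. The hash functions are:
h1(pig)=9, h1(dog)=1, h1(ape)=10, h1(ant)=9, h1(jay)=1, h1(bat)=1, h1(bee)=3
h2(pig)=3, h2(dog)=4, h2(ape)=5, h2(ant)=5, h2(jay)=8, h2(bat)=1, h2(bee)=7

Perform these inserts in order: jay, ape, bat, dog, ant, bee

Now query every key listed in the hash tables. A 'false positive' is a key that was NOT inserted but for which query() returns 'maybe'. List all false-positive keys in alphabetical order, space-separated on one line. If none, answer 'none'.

Answer: pig

Derivation:
Start: bits=00000000000
After insert 'jay': sets bits 1 8 -> bits=01000000100
After insert 'ape': sets bits 5 10 -> bits=01000100101
After insert 'bat': sets bits 1 -> bits=01000100101
After insert 'dog': sets bits 1 4 -> bits=01001100101
After insert 'ant': sets bits 5 9 -> bits=01001100111
After insert 'bee': sets bits 3 7 -> bits=01011101111
Not inserted: pig — query each against bits=01011101111:
query pig: checks bit3=1, bit9=1 (all 1) -> maybe => FALSE POSITIVE
False positives (alphabetical): pig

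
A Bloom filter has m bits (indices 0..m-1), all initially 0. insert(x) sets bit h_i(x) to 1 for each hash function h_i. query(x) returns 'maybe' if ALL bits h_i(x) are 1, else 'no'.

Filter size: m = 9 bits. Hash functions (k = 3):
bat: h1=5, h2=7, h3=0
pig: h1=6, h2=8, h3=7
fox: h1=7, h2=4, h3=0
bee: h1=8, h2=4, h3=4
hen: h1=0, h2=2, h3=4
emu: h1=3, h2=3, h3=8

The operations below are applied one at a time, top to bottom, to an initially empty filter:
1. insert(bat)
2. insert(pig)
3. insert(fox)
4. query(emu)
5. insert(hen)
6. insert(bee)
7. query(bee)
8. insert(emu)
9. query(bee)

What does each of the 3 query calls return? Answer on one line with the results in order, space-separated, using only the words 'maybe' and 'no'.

Answer: no maybe maybe

Derivation:
Start: bits=000000000
Op 1: insert bat -> sets bits 0 5 7 -> bits=100001010
Op 2: insert pig -> sets bits 6 7 8 -> bits=100001111
Op 3: insert fox -> sets bits 0 4 7 -> bits=100011111
Op 4: query emu -> checks bit3=0, bit8=1 (has a 0) -> no
Op 5: insert hen -> sets bits 0 2 4 -> bits=101011111
Op 6: insert bee -> sets bits 4 8 -> bits=101011111
Op 7: query bee -> checks bit4=1, bit8=1 (all 1) -> maybe
Op 8: insert emu -> sets bits 3 8 -> bits=101111111
Op 9: query bee -> checks bit4=1, bit8=1 (all 1) -> maybe
Query results in order: no maybe maybe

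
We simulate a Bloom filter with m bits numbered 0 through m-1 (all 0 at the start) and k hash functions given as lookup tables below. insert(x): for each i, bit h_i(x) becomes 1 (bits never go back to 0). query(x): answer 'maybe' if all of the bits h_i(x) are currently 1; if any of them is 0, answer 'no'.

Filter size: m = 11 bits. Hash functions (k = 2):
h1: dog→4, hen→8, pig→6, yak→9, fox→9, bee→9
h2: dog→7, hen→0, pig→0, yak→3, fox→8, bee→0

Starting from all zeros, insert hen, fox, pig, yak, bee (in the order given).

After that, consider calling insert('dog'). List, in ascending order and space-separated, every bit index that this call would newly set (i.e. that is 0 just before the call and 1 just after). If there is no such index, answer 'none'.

Answer: 4 7

Derivation:
Start: bits=00000000000
After insert 'hen': sets bits 0 8 -> bits=10000000100
After insert 'fox': sets bits 8 9 -> bits=10000000110
After insert 'pig': sets bits 0 6 -> bits=10000010110
After insert 'yak': sets bits 3 9 -> bits=10010010110
After insert 'bee': sets bits 0 9 -> bits=10010010110
insert 'dog' would touch bits 4 7; currently bit4=0, bit7=0
Bits that are 0 among those (would change 0->1): 4 7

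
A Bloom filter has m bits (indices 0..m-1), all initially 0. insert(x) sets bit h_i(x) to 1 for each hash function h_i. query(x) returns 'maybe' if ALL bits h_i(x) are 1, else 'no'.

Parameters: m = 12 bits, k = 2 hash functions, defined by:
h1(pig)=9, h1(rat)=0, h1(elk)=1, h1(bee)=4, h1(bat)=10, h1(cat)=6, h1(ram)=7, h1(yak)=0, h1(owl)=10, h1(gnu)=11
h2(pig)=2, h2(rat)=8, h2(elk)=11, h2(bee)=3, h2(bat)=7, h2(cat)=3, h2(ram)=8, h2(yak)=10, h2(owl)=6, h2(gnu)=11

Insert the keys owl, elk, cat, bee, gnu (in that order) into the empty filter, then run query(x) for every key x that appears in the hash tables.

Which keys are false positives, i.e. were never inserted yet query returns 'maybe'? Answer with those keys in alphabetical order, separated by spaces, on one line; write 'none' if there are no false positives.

Answer: none

Derivation:
Start: bits=000000000000
After insert 'owl': sets bits 6 10 -> bits=000000100010
After insert 'elk': sets bits 1 11 -> bits=010000100011
After insert 'cat': sets bits 3 6 -> bits=010100100011
After insert 'bee': sets bits 3 4 -> bits=010110100011
After insert 'gnu': sets bits 11 -> bits=010110100011
Not inserted: bat pig ram rat yak — query each against bits=010110100011:
query bat: checks bit7=0, bit10=1 (has a 0) -> no => not a false positive
query pig: checks bit2=0, bit9=0 (has a 0) -> no => not a false positive
query ram: checks bit7=0, bit8=0 (has a 0) -> no => not a false positive
query rat: checks bit0=0, bit8=0 (has a 0) -> no => not a false positive
query yak: checks bit0=0, bit10=1 (has a 0) -> no => not a false positive
False positives (alphabetical): none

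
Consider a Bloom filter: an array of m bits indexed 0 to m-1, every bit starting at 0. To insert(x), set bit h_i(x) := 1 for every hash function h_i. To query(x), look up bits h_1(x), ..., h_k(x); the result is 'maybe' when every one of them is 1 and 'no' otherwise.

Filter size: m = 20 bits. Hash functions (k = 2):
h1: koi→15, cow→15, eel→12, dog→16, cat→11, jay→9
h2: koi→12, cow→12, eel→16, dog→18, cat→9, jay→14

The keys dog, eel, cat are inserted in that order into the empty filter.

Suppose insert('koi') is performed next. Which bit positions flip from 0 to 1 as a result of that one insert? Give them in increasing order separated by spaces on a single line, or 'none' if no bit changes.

Start: bits=00000000000000000000
After insert 'dog': sets bits 16 18 -> bits=00000000000000001010
After insert 'eel': sets bits 12 16 -> bits=00000000000010001010
After insert 'cat': sets bits 9 11 -> bits=00000000010110001010
insert 'koi' would touch bits 12 15; currently bit12=1, bit15=0
Bits that are 0 among those (would change 0->1): 15

Answer: 15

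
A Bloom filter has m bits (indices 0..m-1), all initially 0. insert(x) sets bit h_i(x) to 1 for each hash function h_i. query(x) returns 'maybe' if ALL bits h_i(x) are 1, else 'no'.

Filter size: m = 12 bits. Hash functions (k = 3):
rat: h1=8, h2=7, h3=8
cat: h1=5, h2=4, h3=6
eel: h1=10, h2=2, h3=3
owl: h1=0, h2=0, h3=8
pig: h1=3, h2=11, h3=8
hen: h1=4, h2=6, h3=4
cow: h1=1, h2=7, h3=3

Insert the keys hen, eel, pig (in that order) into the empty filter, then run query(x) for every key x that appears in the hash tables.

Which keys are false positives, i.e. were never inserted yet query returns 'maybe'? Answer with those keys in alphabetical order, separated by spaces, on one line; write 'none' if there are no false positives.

Answer: none

Derivation:
Start: bits=000000000000
After insert 'hen': sets bits 4 6 -> bits=000010100000
After insert 'eel': sets bits 2 3 10 -> bits=001110100010
After insert 'pig': sets bits 3 8 11 -> bits=001110101011
Not inserted: cat cow owl rat — query each against bits=001110101011:
query cat: checks bit4=1, bit5=0, bit6=1 (has a 0) -> no => not a false positive
query cow: checks bit1=0, bit3=1, bit7=0 (has a 0) -> no => not a false positive
query owl: checks bit0=0, bit8=1 (has a 0) -> no => not a false positive
query rat: checks bit7=0, bit8=1 (has a 0) -> no => not a false positive
False positives (alphabetical): none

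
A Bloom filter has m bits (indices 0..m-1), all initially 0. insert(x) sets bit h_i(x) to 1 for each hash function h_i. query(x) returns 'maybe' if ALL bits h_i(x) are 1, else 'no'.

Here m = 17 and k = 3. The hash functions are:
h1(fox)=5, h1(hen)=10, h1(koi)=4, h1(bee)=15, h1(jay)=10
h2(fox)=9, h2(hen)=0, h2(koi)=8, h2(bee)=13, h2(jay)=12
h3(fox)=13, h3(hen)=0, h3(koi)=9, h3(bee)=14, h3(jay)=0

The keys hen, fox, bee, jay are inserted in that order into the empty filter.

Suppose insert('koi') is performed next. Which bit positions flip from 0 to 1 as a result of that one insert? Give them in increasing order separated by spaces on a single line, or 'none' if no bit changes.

Answer: 4 8

Derivation:
Start: bits=00000000000000000
After insert 'hen': sets bits 0 10 -> bits=10000000001000000
After insert 'fox': sets bits 5 9 13 -> bits=10000100011001000
After insert 'bee': sets bits 13 14 15 -> bits=10000100011001110
After insert 'jay': sets bits 0 10 12 -> bits=10000100011011110
insert 'koi' would touch bits 4 8 9; currently bit4=0, bit8=0, bit9=1
Bits that are 0 among those (would change 0->1): 4 8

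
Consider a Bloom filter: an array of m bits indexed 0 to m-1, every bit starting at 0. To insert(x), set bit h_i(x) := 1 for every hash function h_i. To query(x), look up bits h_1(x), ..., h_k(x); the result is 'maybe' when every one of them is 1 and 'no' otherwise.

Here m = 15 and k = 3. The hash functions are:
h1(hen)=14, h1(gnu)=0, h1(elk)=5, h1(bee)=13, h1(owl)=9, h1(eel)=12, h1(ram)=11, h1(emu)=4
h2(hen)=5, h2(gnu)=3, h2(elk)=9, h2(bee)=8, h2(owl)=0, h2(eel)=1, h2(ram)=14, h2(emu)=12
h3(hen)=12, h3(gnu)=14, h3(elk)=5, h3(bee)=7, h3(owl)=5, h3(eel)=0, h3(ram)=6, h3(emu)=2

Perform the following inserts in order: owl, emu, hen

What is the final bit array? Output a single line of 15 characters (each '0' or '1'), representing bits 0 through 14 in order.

Start: bits=000000000000000
After insert 'owl': sets bits 0 5 9 -> bits=100001000100000
After insert 'emu': sets bits 2 4 12 -> bits=101011000100100
After insert 'hen': sets bits 5 12 14 -> bits=101011000100101

Answer: 101011000100101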